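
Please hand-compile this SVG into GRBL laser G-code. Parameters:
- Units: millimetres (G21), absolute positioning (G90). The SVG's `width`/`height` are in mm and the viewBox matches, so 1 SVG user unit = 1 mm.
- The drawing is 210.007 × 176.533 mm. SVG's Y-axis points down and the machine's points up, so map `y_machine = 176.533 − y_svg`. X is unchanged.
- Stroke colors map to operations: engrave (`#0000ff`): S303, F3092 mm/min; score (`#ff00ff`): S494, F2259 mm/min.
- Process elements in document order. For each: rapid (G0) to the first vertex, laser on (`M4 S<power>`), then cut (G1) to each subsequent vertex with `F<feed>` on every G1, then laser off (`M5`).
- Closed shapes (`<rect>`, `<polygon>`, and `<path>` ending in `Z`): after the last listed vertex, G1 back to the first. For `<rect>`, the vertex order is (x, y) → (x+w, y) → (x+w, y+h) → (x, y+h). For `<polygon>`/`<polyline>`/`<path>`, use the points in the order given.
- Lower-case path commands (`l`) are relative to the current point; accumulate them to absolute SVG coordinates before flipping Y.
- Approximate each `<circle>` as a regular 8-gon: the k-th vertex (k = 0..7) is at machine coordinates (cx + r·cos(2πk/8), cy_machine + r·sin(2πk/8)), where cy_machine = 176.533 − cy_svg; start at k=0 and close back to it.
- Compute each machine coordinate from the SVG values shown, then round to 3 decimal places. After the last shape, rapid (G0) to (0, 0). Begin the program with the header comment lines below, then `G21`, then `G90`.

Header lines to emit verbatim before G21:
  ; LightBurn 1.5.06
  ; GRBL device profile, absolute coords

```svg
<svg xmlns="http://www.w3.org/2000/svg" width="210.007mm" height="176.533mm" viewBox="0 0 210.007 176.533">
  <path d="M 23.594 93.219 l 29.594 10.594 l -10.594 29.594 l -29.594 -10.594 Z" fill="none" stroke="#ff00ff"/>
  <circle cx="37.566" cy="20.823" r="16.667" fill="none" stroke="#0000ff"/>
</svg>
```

1 u = 1 mm; y_m = 176.533 − y.

[1] `<path>` regular polygon, #ff00ff→score S494 F2259: (23.594,83.314) → (53.188,72.720) → (42.594,43.126) → (13.000,53.720) → (23.594,83.314) (closed)

[2] `<circle>` circle, #0000ff→engrave S303 F3092: (54.233,155.710) → (49.351,167.495) → (37.566,172.377) → (25.781,167.495) → (20.899,155.710) → (25.781,143.925) → (37.566,139.043) → (49.351,143.925) → (54.233,155.710) (closed)

; LightBurn 1.5.06
; GRBL device profile, absolute coords
G21
G90
G0 X23.594 Y83.314
M4 S494
G1 X53.188 Y72.720 F2259
G1 X42.594 Y43.126 F2259
G1 X13.000 Y53.720 F2259
G1 X23.594 Y83.314 F2259
M5
G0 X54.233 Y155.710
M4 S303
G1 X49.351 Y167.495 F3092
G1 X37.566 Y172.377 F3092
G1 X25.781 Y167.495 F3092
G1 X20.899 Y155.710 F3092
G1 X25.781 Y143.925 F3092
G1 X37.566 Y139.043 F3092
G1 X49.351 Y143.925 F3092
G1 X54.233 Y155.710 F3092
M5
G0 X0.000 Y0.000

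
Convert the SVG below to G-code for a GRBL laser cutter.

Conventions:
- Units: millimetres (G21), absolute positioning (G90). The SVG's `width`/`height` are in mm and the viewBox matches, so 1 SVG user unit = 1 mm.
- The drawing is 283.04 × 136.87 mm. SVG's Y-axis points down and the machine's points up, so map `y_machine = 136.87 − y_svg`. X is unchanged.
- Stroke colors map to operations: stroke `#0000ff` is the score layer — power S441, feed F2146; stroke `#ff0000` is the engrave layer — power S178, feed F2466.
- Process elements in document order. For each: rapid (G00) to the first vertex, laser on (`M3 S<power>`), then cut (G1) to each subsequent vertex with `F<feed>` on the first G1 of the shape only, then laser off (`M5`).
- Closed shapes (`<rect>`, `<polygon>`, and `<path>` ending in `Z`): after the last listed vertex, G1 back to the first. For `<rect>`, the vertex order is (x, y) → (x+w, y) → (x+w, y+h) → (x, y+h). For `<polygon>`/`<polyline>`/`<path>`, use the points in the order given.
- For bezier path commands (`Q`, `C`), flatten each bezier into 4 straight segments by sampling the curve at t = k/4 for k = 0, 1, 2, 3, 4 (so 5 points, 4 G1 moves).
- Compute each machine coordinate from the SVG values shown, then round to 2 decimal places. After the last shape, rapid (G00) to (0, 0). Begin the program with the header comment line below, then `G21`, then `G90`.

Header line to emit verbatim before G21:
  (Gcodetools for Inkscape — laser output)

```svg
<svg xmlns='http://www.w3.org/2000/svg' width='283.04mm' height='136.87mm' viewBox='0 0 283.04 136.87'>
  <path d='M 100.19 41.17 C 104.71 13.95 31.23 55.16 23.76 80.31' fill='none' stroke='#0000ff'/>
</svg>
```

(Gcodetools for Inkscape — laser output)
G21
G90
G00 X100.19 Y95.70
M3 S441
G1 X91.21 Y104.60 F2146
G1 X66.47 Y95.77
G1 X39.49 Y77.11
G1 X23.76 Y56.56
M5
G00 X0.00 Y0.00

Since the viewBox matches the mm dimensions, user units are millimetres directly. The only transform is the Y-flip y_m = 136.87 − y_svg.

Shape 1 is a cubic bezier drawn with `<path>`. Its stroke #0000ff means score at S441, F2146. After flipping Y the toolpath is (100.19,95.70) → (91.21,104.60) → (66.47,95.77) → (39.49,77.11) → (23.76,56.56).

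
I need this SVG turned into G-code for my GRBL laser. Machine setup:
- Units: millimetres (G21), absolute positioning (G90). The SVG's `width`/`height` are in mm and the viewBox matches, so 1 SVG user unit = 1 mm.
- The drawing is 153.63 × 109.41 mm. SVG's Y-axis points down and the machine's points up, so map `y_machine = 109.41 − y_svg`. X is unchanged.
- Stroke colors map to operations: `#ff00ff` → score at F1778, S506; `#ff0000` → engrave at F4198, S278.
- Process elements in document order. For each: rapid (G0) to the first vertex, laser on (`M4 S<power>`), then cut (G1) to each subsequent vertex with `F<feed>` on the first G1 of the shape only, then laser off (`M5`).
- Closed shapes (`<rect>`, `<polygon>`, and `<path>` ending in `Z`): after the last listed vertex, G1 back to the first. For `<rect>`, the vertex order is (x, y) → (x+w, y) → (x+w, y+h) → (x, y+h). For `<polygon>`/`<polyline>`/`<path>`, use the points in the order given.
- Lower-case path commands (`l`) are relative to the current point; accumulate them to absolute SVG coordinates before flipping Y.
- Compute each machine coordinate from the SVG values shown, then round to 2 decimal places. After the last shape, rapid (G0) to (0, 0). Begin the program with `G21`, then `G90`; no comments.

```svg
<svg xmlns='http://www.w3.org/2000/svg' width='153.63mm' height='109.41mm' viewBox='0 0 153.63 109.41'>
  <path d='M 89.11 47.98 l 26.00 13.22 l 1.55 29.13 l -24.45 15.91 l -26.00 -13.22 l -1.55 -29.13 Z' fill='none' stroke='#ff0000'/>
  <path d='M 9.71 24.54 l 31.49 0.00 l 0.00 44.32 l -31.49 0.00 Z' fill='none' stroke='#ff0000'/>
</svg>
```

G21
G90
G0 X89.11 Y61.43
M4 S278
G1 X115.11 Y48.21 F4198
G1 X116.66 Y19.08
G1 X92.21 Y3.17
G1 X66.21 Y16.39
G1 X64.66 Y45.52
G1 X89.11 Y61.43
M5
G0 X9.71 Y84.87
M4 S278
G1 X41.20 Y84.87 F4198
G1 X41.20 Y40.55
G1 X9.71 Y40.55
G1 X9.71 Y84.87
M5
G0 X0.00 Y0.00

viewBox `0 0 153.63 109.41` with mm width/height → 1 unit = 1 mm. Flip: y_m = 109.41 − y_svg.

**Shape 1** — `<path>` regular polygon, stroke `#ff0000` → engrave (S278, F4198). Machine vertices: (89.11,61.43) → (115.11,48.21) → (116.66,19.08) → (92.21,3.17) → (66.21,16.39) → (64.66,45.52) → (89.11,61.43). Closed: final G1 returns to the first vertex.

**Shape 2** — `<path>` rectangle, stroke `#ff0000` → engrave (S278, F4198). Machine vertices: (9.71,84.87) → (41.20,84.87) → (41.20,40.55) → (9.71,40.55) → (9.71,84.87). Closed: final G1 returns to the first vertex.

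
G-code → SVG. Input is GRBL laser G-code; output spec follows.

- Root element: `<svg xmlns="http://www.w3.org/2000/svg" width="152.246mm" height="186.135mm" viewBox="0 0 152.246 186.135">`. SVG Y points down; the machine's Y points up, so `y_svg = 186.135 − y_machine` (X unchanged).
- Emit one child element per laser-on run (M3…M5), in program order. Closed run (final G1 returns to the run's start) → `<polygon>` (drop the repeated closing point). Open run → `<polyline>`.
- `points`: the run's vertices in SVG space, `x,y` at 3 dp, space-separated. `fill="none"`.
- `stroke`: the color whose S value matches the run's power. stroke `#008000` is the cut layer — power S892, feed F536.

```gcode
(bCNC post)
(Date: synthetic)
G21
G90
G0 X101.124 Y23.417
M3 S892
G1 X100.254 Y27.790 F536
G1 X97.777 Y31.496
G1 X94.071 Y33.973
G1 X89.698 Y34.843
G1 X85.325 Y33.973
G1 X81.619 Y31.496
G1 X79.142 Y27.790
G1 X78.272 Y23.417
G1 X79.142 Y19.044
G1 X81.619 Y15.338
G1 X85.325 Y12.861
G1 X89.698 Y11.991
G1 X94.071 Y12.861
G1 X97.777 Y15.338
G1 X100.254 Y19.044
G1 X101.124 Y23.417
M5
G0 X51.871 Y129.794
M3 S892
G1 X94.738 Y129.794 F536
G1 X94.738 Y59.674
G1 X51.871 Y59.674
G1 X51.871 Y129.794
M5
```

<svg xmlns="http://www.w3.org/2000/svg" width="152.246mm" height="186.135mm" viewBox="0 0 152.246 186.135">
  <polygon points="101.124,162.718 100.254,158.345 97.777,154.639 94.071,152.162 89.698,151.292 85.325,152.162 81.619,154.639 79.142,158.345 78.272,162.718 79.142,167.091 81.619,170.797 85.325,173.274 89.698,174.144 94.071,173.274 97.777,170.797 100.254,167.091" fill="none" stroke="#008000"/>
  <polygon points="51.871,56.341 94.738,56.341 94.738,126.461 51.871,126.461" fill="none" stroke="#008000"/>
</svg>

y_svg = 186.135 − y_m. Every run uses S892, so all elements get stroke `#008000` (cut).

[1] closed run; points: 101.124,162.718 100.254,158.345 97.777,154.639 94.071,152.162 89.698,151.292 85.325,152.162 81.619,154.639 79.142,158.345 78.272,162.718 79.142,167.091 81.619,170.797 85.325,173.274 89.698,174.144 94.071,173.274 97.777,170.797 100.254,167.091

[2] closed run; points: 51.871,56.341 94.738,56.341 94.738,126.461 51.871,126.461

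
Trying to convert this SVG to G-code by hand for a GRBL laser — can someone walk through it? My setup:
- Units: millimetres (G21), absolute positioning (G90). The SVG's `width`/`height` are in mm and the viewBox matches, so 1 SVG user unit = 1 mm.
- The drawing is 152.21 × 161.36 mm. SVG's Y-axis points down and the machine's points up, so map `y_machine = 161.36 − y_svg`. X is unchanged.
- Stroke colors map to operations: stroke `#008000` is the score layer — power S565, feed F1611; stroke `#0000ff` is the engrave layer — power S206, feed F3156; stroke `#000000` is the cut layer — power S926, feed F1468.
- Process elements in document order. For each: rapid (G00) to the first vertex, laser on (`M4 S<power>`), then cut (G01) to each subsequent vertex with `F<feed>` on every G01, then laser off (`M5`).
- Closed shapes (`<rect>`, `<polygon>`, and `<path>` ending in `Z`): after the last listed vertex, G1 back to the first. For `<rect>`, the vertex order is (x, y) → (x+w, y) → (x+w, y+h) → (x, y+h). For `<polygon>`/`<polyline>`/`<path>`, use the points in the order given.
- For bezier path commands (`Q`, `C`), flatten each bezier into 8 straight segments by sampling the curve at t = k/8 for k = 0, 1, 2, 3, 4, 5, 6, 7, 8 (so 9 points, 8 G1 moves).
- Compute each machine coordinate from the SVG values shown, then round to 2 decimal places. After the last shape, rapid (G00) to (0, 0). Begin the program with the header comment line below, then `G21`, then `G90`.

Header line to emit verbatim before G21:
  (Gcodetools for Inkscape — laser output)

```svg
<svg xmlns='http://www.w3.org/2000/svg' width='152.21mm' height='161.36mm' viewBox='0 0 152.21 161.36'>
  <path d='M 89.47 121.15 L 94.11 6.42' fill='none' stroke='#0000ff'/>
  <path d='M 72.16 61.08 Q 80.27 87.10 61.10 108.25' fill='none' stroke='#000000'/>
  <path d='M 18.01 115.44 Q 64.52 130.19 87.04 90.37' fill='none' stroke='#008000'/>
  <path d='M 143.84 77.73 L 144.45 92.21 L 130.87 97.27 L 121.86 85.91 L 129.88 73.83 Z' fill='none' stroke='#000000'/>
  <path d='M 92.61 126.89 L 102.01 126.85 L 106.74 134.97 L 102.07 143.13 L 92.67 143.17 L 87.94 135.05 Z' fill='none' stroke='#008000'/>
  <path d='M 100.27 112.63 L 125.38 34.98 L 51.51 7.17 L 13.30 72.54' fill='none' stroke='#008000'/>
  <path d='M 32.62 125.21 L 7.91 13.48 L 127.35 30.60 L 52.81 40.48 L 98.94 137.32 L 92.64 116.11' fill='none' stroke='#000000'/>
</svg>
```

(Gcodetools for Inkscape — laser output)
G21
G90
G00 X89.47 Y40.21
M4 S206
G01 X94.11 Y154.94 F3156
M5
G00 X72.16 Y100.28
M4 S926
G01 X73.76 Y93.85 F1468
G01 X74.51 Y87.57 F1468
G01 X74.41 Y81.45 F1468
G01 X73.45 Y75.48 F1468
G01 X71.64 Y69.66 F1468
G01 X68.98 Y63.99 F1468
G01 X65.47 Y58.47 F1468
G01 X61.10 Y53.11 F1468
M5
G00 X18.01 Y45.92
M4 S565
G01 X29.26 Y43.09 F1611
G01 X39.77 Y41.96 F1611
G01 X49.52 Y42.53 F1611
G01 X58.52 Y44.81 F1611
G01 X66.78 Y48.80 F1611
G01 X74.28 Y54.49 F1611
G01 X81.04 Y61.89 F1611
G01 X87.04 Y70.99 F1611
M5
G00 X143.84 Y83.63
M4 S926
G01 X144.45 Y69.15 F1468
G01 X130.87 Y64.09 F1468
G01 X121.86 Y75.45 F1468
G01 X129.88 Y87.53 F1468
G01 X143.84 Y83.63 F1468
M5
G00 X92.61 Y34.47
M4 S565
G01 X102.01 Y34.51 F1611
G01 X106.74 Y26.39 F1611
G01 X102.07 Y18.23 F1611
G01 X92.67 Y18.19 F1611
G01 X87.94 Y26.31 F1611
G01 X92.61 Y34.47 F1611
M5
G00 X100.27 Y48.73
M4 S565
G01 X125.38 Y126.38 F1611
G01 X51.51 Y154.19 F1611
G01 X13.30 Y88.82 F1611
M5
G00 X32.62 Y36.15
M4 S926
G01 X7.91 Y147.88 F1468
G01 X127.35 Y130.76 F1468
G01 X52.81 Y120.88 F1468
G01 X98.94 Y24.04 F1468
G01 X92.64 Y45.25 F1468
M5
G00 X0.00 Y0.00

viewBox `0 0 152.21 161.36` with mm width/height → 1 unit = 1 mm. Flip: y_m = 161.36 − y_svg.

**Shape 1** — `<path>` line segment, stroke `#0000ff` → engrave (S206, F3156). Machine vertices: (89.47,40.21) → (94.11,154.94). Open path.

**Shape 2** — `<path>` quadratic bezier, stroke `#000000` → cut (S926, F1468). Control points (SVG): P0=(72.16,61.08), P1=(80.27,87.10), P2=(61.10,108.25); sampled at t=k/8. Machine vertices: (72.16,100.28) → (73.76,93.85) → (74.51,87.57) → (74.41,81.45) → (73.45,75.48) → (71.64,69.66) → (68.98,63.99) → (65.47,58.47) → (61.10,53.11). Open path.

**Shape 3** — `<path>` quadratic bezier, stroke `#008000` → score (S565, F1611). Control points (SVG): P0=(18.01,115.44), P1=(64.52,130.19), P2=(87.04,90.37); sampled at t=k/8. Machine vertices: (18.01,45.92) → (29.26,43.09) → (39.77,41.96) → (49.52,42.53) → (58.52,44.81) → (66.78,48.80) → (74.28,54.49) → (81.04,61.89) → (87.04,70.99). Open path.

**Shape 4** — `<path>` regular polygon, stroke `#000000` → cut (S926, F1468). Machine vertices: (143.84,83.63) → (144.45,69.15) → (130.87,64.09) → (121.86,75.45) → (129.88,87.53) → (143.84,83.63). Closed: final G1 returns to the first vertex.

**Shape 5** — `<path>` regular polygon, stroke `#008000` → score (S565, F1611). Machine vertices: (92.61,34.47) → (102.01,34.51) → (106.74,26.39) → (102.07,18.23) → (92.67,18.19) → (87.94,26.31) → (92.61,34.47). Closed: final G1 returns to the first vertex.

**Shape 6** — `<path>` open polyline, stroke `#008000` → score (S565, F1611). Machine vertices: (100.27,48.73) → (125.38,126.38) → (51.51,154.19) → (13.30,88.82). Open path.

**Shape 7** — `<path>` open polyline, stroke `#000000` → cut (S926, F1468). Machine vertices: (32.62,36.15) → (7.91,147.88) → (127.35,130.76) → (52.81,120.88) → (98.94,24.04) → (92.64,45.25). Open path.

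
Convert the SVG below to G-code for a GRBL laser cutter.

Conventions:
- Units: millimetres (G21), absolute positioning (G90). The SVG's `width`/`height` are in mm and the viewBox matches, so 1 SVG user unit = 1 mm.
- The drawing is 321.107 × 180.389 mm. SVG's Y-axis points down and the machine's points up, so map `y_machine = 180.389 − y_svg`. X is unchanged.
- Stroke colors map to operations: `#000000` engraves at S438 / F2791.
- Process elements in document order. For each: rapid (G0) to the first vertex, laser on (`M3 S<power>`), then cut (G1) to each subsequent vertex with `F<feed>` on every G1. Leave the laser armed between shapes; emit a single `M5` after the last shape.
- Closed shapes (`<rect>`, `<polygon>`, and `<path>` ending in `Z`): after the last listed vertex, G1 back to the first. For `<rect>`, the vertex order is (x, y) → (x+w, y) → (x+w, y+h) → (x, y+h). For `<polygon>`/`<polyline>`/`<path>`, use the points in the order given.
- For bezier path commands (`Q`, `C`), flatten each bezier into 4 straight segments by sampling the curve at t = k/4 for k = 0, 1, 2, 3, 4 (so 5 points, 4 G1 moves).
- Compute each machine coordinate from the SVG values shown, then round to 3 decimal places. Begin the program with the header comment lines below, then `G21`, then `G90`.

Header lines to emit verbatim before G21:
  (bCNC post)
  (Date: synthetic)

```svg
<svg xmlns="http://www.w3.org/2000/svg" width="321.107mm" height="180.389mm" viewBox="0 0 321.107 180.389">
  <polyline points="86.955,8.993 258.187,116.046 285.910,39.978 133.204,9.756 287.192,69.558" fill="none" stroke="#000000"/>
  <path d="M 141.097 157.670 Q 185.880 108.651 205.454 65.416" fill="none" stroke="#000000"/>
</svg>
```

1 u = 1 mm; y_m = 180.389 − y.

[1] `<polyline>` open polyline, #000000→engrave S438 F2791: (86.955,171.396) → (258.187,64.343) → (285.910,140.411) → (133.204,170.633) → (287.192,110.831)

[2] `<path>` quadratic bezier, #000000→engrave S438 F2791: (141.097,22.719) → (161.913,46.867) → (179.578,70.292) → (194.091,92.994) → (205.454,114.973)

(bCNC post)
(Date: synthetic)
G21
G90
G0 X86.955 Y171.396
M3 S438
G1 X258.187 Y64.343 F2791
G1 X285.910 Y140.411 F2791
G1 X133.204 Y170.633 F2791
G1 X287.192 Y110.831 F2791
G0 X141.097 Y22.719
M3 S438
G1 X161.913 Y46.867 F2791
G1 X179.578 Y70.292 F2791
G1 X194.091 Y92.994 F2791
G1 X205.454 Y114.973 F2791
M5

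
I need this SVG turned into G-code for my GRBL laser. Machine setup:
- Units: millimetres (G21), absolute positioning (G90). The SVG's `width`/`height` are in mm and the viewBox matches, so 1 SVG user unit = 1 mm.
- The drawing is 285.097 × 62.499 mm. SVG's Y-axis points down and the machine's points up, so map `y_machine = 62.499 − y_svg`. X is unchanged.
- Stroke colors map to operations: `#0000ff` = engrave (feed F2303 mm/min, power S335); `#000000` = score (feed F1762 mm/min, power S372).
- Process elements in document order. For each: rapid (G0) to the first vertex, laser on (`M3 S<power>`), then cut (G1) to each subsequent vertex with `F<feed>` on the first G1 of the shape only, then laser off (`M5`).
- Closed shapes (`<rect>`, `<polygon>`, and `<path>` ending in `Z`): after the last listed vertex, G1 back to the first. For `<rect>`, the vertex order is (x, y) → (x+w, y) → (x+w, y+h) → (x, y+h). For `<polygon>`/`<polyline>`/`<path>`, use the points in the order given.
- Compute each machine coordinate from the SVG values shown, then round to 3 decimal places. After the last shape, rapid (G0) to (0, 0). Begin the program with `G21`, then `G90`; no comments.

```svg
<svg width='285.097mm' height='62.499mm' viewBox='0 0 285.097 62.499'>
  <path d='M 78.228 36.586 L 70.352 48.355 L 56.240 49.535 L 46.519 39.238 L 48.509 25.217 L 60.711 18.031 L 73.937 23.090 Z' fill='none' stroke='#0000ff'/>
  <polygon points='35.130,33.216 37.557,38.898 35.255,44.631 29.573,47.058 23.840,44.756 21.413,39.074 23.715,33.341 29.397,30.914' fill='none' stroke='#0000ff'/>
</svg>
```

Since the viewBox matches the mm dimensions, user units are millimetres directly. The only transform is the Y-flip y_m = 62.499 − y_svg.

Shape 1 is a regular polygon drawn with `<path>`. Its stroke #0000ff means engrave at S335, F2303. After flipping Y the toolpath is (78.228,25.913) → (70.352,14.144) → (56.240,12.964) → (46.519,23.261) → (48.509,37.282) → (60.711,44.468) → (73.937,39.409) → (78.228,25.913), returning to the start.

Shape 2 is a regular polygon drawn with `<polygon>`. Its stroke #0000ff means engrave at S335, F2303. After flipping Y the toolpath is (35.130,29.283) → (37.557,23.601) → (35.255,17.868) → (29.573,15.441) → (23.840,17.743) → (21.413,23.425) → (23.715,29.158) → (29.397,31.585) → (35.130,29.283), returning to the start.

G21
G90
G0 X78.228 Y25.913
M3 S335
G1 X70.352 Y14.144 F2303
G1 X56.240 Y12.964
G1 X46.519 Y23.261
G1 X48.509 Y37.282
G1 X60.711 Y44.468
G1 X73.937 Y39.409
G1 X78.228 Y25.913
M5
G0 X35.130 Y29.283
M3 S335
G1 X37.557 Y23.601 F2303
G1 X35.255 Y17.868
G1 X29.573 Y15.441
G1 X23.840 Y17.743
G1 X21.413 Y23.425
G1 X23.715 Y29.158
G1 X29.397 Y31.585
G1 X35.130 Y29.283
M5
G0 X0.000 Y0.000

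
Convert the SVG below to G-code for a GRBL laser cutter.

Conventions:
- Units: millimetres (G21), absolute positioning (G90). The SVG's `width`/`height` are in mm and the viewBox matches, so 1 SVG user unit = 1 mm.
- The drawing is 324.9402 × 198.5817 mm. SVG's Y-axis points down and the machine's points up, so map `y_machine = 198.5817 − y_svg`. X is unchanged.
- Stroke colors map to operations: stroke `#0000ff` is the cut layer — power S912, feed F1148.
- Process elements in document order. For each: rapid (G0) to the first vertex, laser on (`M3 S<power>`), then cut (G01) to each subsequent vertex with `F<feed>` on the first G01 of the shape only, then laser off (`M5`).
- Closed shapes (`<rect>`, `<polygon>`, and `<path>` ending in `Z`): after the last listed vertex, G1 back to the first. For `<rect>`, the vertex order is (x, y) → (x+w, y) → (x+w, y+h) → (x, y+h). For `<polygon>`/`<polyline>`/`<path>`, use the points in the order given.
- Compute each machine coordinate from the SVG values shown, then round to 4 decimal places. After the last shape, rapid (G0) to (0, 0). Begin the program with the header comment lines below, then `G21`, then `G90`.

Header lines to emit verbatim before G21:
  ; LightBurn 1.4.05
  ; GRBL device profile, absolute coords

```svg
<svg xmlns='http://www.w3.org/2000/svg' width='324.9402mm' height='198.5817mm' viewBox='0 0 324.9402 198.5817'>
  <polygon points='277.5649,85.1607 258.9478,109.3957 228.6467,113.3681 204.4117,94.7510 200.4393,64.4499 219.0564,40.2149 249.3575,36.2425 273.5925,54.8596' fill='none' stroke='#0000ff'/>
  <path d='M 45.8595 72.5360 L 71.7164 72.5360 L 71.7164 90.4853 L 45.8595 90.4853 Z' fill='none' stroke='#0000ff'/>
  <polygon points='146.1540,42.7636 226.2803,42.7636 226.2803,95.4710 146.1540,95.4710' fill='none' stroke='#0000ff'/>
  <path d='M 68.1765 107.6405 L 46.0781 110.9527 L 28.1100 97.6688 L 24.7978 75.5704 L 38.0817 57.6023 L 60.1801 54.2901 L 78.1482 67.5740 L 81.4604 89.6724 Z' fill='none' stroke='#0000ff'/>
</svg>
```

1 u = 1 mm; y_m = 198.5817 − y.

[1] `<polygon>` regular polygon, #0000ff→cut S912 F1148: (277.5649,113.4210) → (258.9478,89.1860) → (228.6467,85.2136) → (204.4117,103.8307) → (200.4393,134.1318) → (219.0564,158.3668) → (249.3575,162.3392) → (273.5925,143.7221) → (277.5649,113.4210) (closed)

[2] `<path>` rectangle, #0000ff→cut S912 F1148: (45.8595,126.0457) → (71.7164,126.0457) → (71.7164,108.0964) → (45.8595,108.0964) → (45.8595,126.0457) (closed)

[3] `<polygon>` rectangle, #0000ff→cut S912 F1148: (146.1540,155.8181) → (226.2803,155.8181) → (226.2803,103.1107) → (146.1540,103.1107) → (146.1540,155.8181) (closed)

[4] `<path>` regular polygon, #0000ff→cut S912 F1148: (68.1765,90.9412) → (46.0781,87.6290) → (28.1100,100.9129) → (24.7978,123.0113) → (38.0817,140.9794) → (60.1801,144.2916) → (78.1482,131.0077) → (81.4604,108.9093) → (68.1765,90.9412) (closed)

; LightBurn 1.4.05
; GRBL device profile, absolute coords
G21
G90
G0 X277.5649 Y113.4210
M3 S912
G01 X258.9478 Y89.1860 F1148
G01 X228.6467 Y85.2136
G01 X204.4117 Y103.8307
G01 X200.4393 Y134.1318
G01 X219.0564 Y158.3668
G01 X249.3575 Y162.3392
G01 X273.5925 Y143.7221
G01 X277.5649 Y113.4210
M5
G0 X45.8595 Y126.0457
M3 S912
G01 X71.7164 Y126.0457 F1148
G01 X71.7164 Y108.0964
G01 X45.8595 Y108.0964
G01 X45.8595 Y126.0457
M5
G0 X146.1540 Y155.8181
M3 S912
G01 X226.2803 Y155.8181 F1148
G01 X226.2803 Y103.1107
G01 X146.1540 Y103.1107
G01 X146.1540 Y155.8181
M5
G0 X68.1765 Y90.9412
M3 S912
G01 X46.0781 Y87.6290 F1148
G01 X28.1100 Y100.9129
G01 X24.7978 Y123.0113
G01 X38.0817 Y140.9794
G01 X60.1801 Y144.2916
G01 X78.1482 Y131.0077
G01 X81.4604 Y108.9093
G01 X68.1765 Y90.9412
M5
G0 X0.0000 Y0.0000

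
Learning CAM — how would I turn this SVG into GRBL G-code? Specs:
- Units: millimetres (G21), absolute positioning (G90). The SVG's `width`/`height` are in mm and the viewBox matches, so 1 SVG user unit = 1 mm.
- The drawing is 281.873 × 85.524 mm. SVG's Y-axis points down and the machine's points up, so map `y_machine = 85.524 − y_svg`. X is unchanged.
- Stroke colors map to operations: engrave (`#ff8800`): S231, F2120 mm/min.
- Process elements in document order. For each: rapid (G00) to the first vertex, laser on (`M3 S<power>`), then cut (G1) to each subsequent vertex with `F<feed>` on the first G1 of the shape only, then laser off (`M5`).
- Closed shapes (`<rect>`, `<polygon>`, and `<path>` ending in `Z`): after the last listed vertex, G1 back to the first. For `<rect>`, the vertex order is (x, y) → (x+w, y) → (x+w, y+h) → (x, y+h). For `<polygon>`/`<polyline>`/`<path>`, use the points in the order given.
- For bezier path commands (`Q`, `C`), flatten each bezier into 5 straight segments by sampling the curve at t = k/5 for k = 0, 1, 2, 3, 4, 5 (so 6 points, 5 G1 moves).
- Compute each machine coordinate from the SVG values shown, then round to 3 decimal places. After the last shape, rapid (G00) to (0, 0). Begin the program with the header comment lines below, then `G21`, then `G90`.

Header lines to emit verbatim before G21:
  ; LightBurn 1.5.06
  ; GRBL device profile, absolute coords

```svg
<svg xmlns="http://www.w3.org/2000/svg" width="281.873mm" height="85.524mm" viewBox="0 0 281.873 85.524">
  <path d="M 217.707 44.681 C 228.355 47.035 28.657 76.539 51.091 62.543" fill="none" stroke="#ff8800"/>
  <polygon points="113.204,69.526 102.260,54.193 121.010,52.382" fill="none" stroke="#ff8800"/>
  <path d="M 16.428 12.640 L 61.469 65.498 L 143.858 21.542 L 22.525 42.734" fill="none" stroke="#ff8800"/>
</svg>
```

Since the viewBox matches the mm dimensions, user units are millimetres directly. The only transform is the Y-flip y_m = 85.524 − y_svg.

Shape 1 is a cubic bezier drawn with `<path>`. Its stroke #ff8800 means engrave at S231, F2120. After flipping Y the toolpath is (217.707,40.843) → (202.314,36.738) → (157.197,29.508) → (103.115,22.544) → (60.827,19.238) → (51.091,22.981).

Shape 2 is a regular polygon drawn with `<polygon>`. Its stroke #ff8800 means engrave at S231, F2120. After flipping Y the toolpath is (113.204,15.998) → (102.260,31.331) → (121.010,33.142) → (113.204,15.998), returning to the start.

Shape 3 is a open polyline drawn with `<path>`. Its stroke #ff8800 means engrave at S231, F2120. After flipping Y the toolpath is (16.428,72.884) → (61.469,20.026) → (143.858,63.982) → (22.525,42.790).

; LightBurn 1.5.06
; GRBL device profile, absolute coords
G21
G90
G00 X217.707 Y40.843
M3 S231
G1 X202.314 Y36.738 F2120
G1 X157.197 Y29.508
G1 X103.115 Y22.544
G1 X60.827 Y19.238
G1 X51.091 Y22.981
M5
G00 X113.204 Y15.998
M3 S231
G1 X102.260 Y31.331 F2120
G1 X121.010 Y33.142
G1 X113.204 Y15.998
M5
G00 X16.428 Y72.884
M3 S231
G1 X61.469 Y20.026 F2120
G1 X143.858 Y63.982
G1 X22.525 Y42.790
M5
G00 X0.000 Y0.000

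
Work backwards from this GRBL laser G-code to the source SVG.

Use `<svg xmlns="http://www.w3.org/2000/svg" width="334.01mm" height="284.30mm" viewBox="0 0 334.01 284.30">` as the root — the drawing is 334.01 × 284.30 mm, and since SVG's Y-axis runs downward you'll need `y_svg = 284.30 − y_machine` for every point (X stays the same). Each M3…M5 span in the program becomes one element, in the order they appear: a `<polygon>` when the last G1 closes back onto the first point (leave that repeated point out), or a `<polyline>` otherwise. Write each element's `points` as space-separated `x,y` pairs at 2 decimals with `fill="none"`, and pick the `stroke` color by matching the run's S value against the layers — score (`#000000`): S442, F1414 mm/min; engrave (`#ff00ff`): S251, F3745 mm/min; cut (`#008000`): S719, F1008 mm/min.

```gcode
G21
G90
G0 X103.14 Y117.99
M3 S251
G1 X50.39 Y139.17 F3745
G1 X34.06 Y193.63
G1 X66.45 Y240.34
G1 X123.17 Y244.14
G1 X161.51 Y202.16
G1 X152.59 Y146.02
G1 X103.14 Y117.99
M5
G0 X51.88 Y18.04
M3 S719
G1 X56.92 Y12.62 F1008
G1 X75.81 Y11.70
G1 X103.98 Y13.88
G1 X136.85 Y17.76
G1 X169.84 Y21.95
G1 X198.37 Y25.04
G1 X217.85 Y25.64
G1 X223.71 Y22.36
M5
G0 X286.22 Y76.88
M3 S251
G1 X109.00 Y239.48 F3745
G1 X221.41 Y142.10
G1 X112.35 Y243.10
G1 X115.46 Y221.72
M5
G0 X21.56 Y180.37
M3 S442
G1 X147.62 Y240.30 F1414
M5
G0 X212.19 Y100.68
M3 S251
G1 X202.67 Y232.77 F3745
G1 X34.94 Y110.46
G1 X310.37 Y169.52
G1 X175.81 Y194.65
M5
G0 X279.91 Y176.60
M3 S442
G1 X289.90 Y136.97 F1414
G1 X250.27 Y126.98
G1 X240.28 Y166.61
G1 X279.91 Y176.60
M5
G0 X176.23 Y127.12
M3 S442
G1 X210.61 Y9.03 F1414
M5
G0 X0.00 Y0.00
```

<svg xmlns="http://www.w3.org/2000/svg" width="334.01mm" height="284.30mm" viewBox="0 0 334.01 284.30">
  <polygon points="103.14,166.31 50.39,145.13 34.06,90.67 66.45,43.96 123.17,40.16 161.51,82.14 152.59,138.28" fill="none" stroke="#ff00ff"/>
  <polyline points="51.88,266.26 56.92,271.68 75.81,272.60 103.98,270.42 136.85,266.54 169.84,262.35 198.37,259.26 217.85,258.66 223.71,261.94" fill="none" stroke="#008000"/>
  <polyline points="286.22,207.42 109.00,44.82 221.41,142.20 112.35,41.20 115.46,62.58" fill="none" stroke="#ff00ff"/>
  <polyline points="21.56,103.93 147.62,44.00" fill="none" stroke="#000000"/>
  <polyline points="212.19,183.62 202.67,51.53 34.94,173.84 310.37,114.78 175.81,89.65" fill="none" stroke="#ff00ff"/>
  <polygon points="279.91,107.70 289.90,147.33 250.27,157.32 240.28,117.69" fill="none" stroke="#000000"/>
  <polyline points="176.23,157.18 210.61,275.27" fill="none" stroke="#000000"/>
</svg>

Machine Y-up, SVG Y-down with viewBox height 284.30, so y_svg = 284.30 − y_machine; X carries over.

Run 1: power S251 maps to stroke `#ff00ff` (engrave). The run returns to its start, so emit a `<polygon>` with points (Y-flipped): 103.14,166.31 50.39,145.13 34.06,90.67 66.45,43.96 123.17,40.16 161.51,82.14 152.59,138.28.

Run 2: S719 ⇒ cut layer `#008000`. The run is open, so emit a `<polyline>` with points (Y-flipped): 51.88,266.26 56.92,271.68 75.81,272.60 103.98,270.42 136.85,266.54 169.84,262.35 198.37,259.26 217.85,258.66 223.71,261.94.

Run 3: S251 ⇒ engrave layer `#ff00ff`. The run is open, so emit a `<polyline>` with points (Y-flipped): 286.22,207.42 109.00,44.82 221.41,142.20 112.35,41.20 115.46,62.58.

Run 4: the run's S442 means `#000000` (score). The run is open, so emit a `<polyline>` with points (Y-flipped): 21.56,103.93 147.62,44.00.

Run 5: S251 ⇒ engrave layer `#ff00ff`. The run is open, so emit a `<polyline>` with points (Y-flipped): 212.19,183.62 202.67,51.53 34.94,173.84 310.37,114.78 175.81,89.65.

Run 6: S442 ⇒ score layer `#000000`. The run returns to its start, so emit a `<polygon>` with points (Y-flipped): 279.91,107.70 289.90,147.33 250.27,157.32 240.28,117.69.

Run 7: S442 ⇒ score layer `#000000`. The run is open, so emit a `<polyline>` with points (Y-flipped): 176.23,157.18 210.61,275.27.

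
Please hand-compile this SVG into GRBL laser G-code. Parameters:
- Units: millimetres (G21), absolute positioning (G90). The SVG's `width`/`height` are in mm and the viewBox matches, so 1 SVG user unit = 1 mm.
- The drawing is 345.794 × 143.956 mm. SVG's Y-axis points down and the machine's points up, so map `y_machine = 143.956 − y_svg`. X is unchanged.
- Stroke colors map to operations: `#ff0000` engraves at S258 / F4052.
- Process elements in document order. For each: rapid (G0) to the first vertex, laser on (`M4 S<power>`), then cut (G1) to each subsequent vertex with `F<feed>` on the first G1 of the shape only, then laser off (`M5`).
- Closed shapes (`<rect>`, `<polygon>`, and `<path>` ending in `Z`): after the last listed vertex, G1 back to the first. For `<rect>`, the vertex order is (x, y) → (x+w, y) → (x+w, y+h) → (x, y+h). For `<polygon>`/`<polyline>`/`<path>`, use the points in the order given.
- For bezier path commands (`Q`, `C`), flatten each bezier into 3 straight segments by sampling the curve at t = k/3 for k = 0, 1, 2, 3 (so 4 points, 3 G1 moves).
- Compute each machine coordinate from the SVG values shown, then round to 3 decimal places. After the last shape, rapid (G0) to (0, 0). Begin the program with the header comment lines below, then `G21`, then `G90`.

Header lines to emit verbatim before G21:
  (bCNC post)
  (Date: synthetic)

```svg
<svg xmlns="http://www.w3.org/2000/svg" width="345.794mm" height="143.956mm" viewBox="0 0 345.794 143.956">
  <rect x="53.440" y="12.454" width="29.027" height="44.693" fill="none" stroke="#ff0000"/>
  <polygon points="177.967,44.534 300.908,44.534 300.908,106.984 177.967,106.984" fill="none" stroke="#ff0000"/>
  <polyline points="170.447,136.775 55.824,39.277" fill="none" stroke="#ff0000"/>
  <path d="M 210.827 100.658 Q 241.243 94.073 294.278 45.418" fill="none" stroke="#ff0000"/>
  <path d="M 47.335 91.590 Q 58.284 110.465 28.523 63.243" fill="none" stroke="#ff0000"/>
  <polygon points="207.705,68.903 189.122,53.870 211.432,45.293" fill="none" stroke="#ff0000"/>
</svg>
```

Since the viewBox matches the mm dimensions, user units are millimetres directly. The only transform is the Y-flip y_m = 143.956 − y_svg.

Shape 1 is a rectangle drawn with `<rect>`. Its stroke #ff0000 means engrave at S258, F4052. After flipping Y the toolpath is (53.440,131.502) → (82.467,131.502) → (82.467,86.809) → (53.440,86.809) → (53.440,131.502), returning to the start.

Shape 2 is a rectangle drawn with `<polygon>`. Its stroke #ff0000 means engrave at S258, F4052. After flipping Y the toolpath is (177.967,99.422) → (300.908,99.422) → (300.908,36.972) → (177.967,36.972) → (177.967,99.422), returning to the start.

Shape 3 is a line segment drawn with `<polyline>`. Its stroke #ff0000 means engrave at S258, F4052. After flipping Y the toolpath is (170.447,7.181) → (55.824,104.679).

Shape 4 is a quadratic bezier drawn with `<path>`. Its stroke #ff0000 means engrave at S258, F4052. After flipping Y the toolpath is (210.827,43.298) → (233.618,52.362) → (261.435,70.776) → (294.278,98.538).

Shape 5 is a quadratic bezier drawn with `<path>`. Its stroke #ff0000 means engrave at S258, F4052. After flipping Y the toolpath is (47.335,52.366) → (50.111,47.127) → (43.840,56.576) → (28.523,80.713).

Shape 6 is a regular polygon drawn with `<polygon>`. Its stroke #ff0000 means engrave at S258, F4052. After flipping Y the toolpath is (207.705,75.053) → (189.122,90.086) → (211.432,98.663) → (207.705,75.053), returning to the start.

(bCNC post)
(Date: synthetic)
G21
G90
G0 X53.440 Y131.502
M4 S258
G1 X82.467 Y131.502 F4052
G1 X82.467 Y86.809
G1 X53.440 Y86.809
G1 X53.440 Y131.502
M5
G0 X177.967 Y99.422
M4 S258
G1 X300.908 Y99.422 F4052
G1 X300.908 Y36.972
G1 X177.967 Y36.972
G1 X177.967 Y99.422
M5
G0 X170.447 Y7.181
M4 S258
G1 X55.824 Y104.679 F4052
M5
G0 X210.827 Y43.298
M4 S258
G1 X233.618 Y52.362 F4052
G1 X261.435 Y70.776
G1 X294.278 Y98.538
M5
G0 X47.335 Y52.366
M4 S258
G1 X50.111 Y47.127 F4052
G1 X43.840 Y56.576
G1 X28.523 Y80.713
M5
G0 X207.705 Y75.053
M4 S258
G1 X189.122 Y90.086 F4052
G1 X211.432 Y98.663
G1 X207.705 Y75.053
M5
G0 X0.000 Y0.000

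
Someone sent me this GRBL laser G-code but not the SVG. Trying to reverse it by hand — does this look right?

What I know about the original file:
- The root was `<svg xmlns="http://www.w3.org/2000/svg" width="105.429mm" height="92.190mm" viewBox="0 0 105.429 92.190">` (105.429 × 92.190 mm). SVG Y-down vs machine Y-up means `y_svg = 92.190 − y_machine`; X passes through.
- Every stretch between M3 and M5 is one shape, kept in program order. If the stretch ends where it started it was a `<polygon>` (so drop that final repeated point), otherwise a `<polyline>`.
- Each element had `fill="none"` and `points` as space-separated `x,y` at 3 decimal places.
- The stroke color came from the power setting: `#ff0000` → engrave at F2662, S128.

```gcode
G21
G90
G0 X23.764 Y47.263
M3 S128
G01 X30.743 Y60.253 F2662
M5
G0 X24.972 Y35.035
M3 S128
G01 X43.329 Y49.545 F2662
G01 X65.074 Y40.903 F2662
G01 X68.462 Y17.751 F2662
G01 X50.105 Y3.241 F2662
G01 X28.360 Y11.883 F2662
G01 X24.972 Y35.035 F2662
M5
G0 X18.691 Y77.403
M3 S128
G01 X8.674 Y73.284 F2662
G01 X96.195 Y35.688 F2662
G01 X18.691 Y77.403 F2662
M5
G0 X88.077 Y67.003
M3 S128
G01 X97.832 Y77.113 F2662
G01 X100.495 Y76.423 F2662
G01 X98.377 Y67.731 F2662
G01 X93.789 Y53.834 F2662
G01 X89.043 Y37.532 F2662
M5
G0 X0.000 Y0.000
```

Each laser-on run becomes one SVG element. Flip Y back into SVG space with y_svg = 92.190 − y_machine. Every run uses S128, so all elements get stroke `#ff0000` (engrave).

Run 1: The run is open, so emit a `<polyline>` with points (Y-flipped): 23.764,44.927 30.743,31.937.

Run 2: The run returns to its start, so emit a `<polygon>` with points (Y-flipped): 24.972,57.155 43.329,42.645 65.074,51.287 68.462,74.439 50.105,88.949 28.360,80.307.

Run 3: The run returns to its start, so emit a `<polygon>` with points (Y-flipped): 18.691,14.787 8.674,18.906 96.195,56.502.

Run 4: The run is open, so emit a `<polyline>` with points (Y-flipped): 88.077,25.187 97.832,15.077 100.495,15.767 98.377,24.459 93.789,38.356 89.043,54.658.

<svg xmlns="http://www.w3.org/2000/svg" width="105.429mm" height="92.190mm" viewBox="0 0 105.429 92.190">
  <polyline points="23.764,44.927 30.743,31.937" fill="none" stroke="#ff0000"/>
  <polygon points="24.972,57.155 43.329,42.645 65.074,51.287 68.462,74.439 50.105,88.949 28.360,80.307" fill="none" stroke="#ff0000"/>
  <polygon points="18.691,14.787 8.674,18.906 96.195,56.502" fill="none" stroke="#ff0000"/>
  <polyline points="88.077,25.187 97.832,15.077 100.495,15.767 98.377,24.459 93.789,38.356 89.043,54.658" fill="none" stroke="#ff0000"/>
</svg>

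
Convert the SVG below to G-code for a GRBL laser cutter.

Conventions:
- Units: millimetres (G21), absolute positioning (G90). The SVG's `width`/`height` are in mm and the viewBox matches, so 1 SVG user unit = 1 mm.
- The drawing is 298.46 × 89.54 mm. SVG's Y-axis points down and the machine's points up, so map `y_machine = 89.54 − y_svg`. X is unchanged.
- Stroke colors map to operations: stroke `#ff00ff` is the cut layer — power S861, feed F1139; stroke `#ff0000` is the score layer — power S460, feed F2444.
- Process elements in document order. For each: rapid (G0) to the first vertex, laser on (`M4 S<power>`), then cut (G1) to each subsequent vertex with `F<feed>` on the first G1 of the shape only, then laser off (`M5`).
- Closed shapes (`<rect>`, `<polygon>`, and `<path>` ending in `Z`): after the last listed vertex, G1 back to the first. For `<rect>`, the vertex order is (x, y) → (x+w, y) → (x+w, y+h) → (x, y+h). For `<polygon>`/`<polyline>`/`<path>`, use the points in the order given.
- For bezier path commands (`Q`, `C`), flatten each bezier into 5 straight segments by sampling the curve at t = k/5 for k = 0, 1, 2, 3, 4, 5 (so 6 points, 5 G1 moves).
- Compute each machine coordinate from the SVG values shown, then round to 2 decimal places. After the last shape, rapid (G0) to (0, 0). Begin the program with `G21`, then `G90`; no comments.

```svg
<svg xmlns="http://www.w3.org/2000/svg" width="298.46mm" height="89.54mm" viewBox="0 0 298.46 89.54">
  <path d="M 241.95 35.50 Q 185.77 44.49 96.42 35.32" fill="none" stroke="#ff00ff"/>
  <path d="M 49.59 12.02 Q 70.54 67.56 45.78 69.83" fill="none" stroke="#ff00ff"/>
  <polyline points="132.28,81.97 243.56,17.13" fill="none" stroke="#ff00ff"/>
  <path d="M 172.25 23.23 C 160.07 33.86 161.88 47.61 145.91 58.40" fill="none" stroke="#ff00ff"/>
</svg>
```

viewBox `0 0 298.46 89.54` with mm width/height → 1 unit = 1 mm. Flip: y_m = 89.54 − y_svg.

**Shape 1** — `<path>` quadratic bezier, stroke `#ff00ff` → cut (S861, F1139). Control points (SVG): P0=(241.95,35.50), P1=(185.77,44.49), P2=(96.42,35.32); sampled at t=k/5. Machine vertices: (241.95,54.04) → (218.15,51.17) → (191.70,49.75) → (162.59,49.79) → (130.83,51.28) → (96.42,54.22). Open path.

**Shape 2** — `<path>` quadratic bezier, stroke `#ff00ff` → cut (S861, F1139). Control points (SVG): P0=(49.59,12.02), P1=(70.54,67.56), P2=(45.78,69.83); sampled at t=k/5. Machine vertices: (49.59,77.52) → (56.14,57.43) → (59.04,41.61) → (58.27,30.05) → (53.86,22.75) → (45.78,19.71). Open path.

**Shape 3** — `<polyline>` line segment, stroke `#ff00ff` → cut (S861, F1139). Machine vertices: (132.28,7.57) → (243.56,72.41). Open path.

**Shape 4** — `<path>` cubic bezier, stroke `#ff00ff` → cut (S861, F1139). Control points (SVG): P0=(172.25,23.23), P1=(160.07,33.86), P2=(161.88,47.61), P3=(145.91,58.40); sampled at t=k/5. Machine vertices: (172.25,66.31) → (166.37,59.61) → (162.32,52.45) → (158.57,45.12) → (153.61,37.92) → (145.91,31.14). Open path.

G21
G90
G0 X241.95 Y54.04
M4 S861
G1 X218.15 Y51.17 F1139
G1 X191.70 Y49.75
G1 X162.59 Y49.79
G1 X130.83 Y51.28
G1 X96.42 Y54.22
M5
G0 X49.59 Y77.52
M4 S861
G1 X56.14 Y57.43 F1139
G1 X59.04 Y41.61
G1 X58.27 Y30.05
G1 X53.86 Y22.75
G1 X45.78 Y19.71
M5
G0 X132.28 Y7.57
M4 S861
G1 X243.56 Y72.41 F1139
M5
G0 X172.25 Y66.31
M4 S861
G1 X166.37 Y59.61 F1139
G1 X162.32 Y52.45
G1 X158.57 Y45.12
G1 X153.61 Y37.92
G1 X145.91 Y31.14
M5
G0 X0.00 Y0.00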